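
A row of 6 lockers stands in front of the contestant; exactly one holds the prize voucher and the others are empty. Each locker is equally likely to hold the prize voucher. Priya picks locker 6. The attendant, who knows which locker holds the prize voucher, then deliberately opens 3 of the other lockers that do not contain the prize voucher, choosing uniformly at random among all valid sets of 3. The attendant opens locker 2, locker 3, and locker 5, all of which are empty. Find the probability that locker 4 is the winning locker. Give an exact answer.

Consider each possible location of the prize voucher in turn.
If it is in either of lockers 1 and 4 (prior 1/6 each): the attendant has 4 equally likely choices, so probability 1/4; weight (1/6)·(1/4) = 1/24 each.
If it is in any of lockers 2, 3, and 5 (prior 1/6 each): that locker was opened and seen not to hold the prize — ruled out; weight (1/6)·0 = 0 each.
If it is in locker 6 (prior 1/6): the attendant has 10 equally likely choices, so probability 1/10; weight (1/6)·(1/10) = 1/60.
The weights sum to 1/10.
So P(the prize voucher in locker 4 | the attendant opened locker 2, locker 3, and locker 5) = (1/24) / (1/10) = 5/12.

5/12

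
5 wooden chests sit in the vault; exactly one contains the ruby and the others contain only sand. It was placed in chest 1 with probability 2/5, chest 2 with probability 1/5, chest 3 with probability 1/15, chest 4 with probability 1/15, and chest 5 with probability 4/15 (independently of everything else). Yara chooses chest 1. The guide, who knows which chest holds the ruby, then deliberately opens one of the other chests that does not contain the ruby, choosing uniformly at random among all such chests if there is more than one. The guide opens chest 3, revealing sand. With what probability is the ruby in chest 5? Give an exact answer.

8/25

Apply Bayes' rule, conditioning on where the ruby actually is.
If it is in chest 1 (prior 2/5): the guide has 4 equally likely choices, so probability 1/4; weight (2/5)·(1/4) = 1/10.
If it is in chest 2 (prior 1/5): the guide has 3 equally likely choices, so probability 1/3; weight (1/5)·(1/3) = 1/15.
If it is in chest 3 (prior 1/15): the guide opened chest 3, so this case is ruled out; weight (1/15)·0 = 0.
If it is in chest 4 (prior 1/15): the guide has 3 equally likely choices, so probability 1/3; weight (1/15)·(1/3) = 1/45.
If it is in chest 5 (prior 4/15): the guide has 3 equally likely choices, so probability 1/3; weight (4/15)·(1/3) = 4/45.
The weights sum to 5/18.
So P(the ruby in chest 5 | the guide opened chest 3) = (4/45) / (5/18) = 8/25.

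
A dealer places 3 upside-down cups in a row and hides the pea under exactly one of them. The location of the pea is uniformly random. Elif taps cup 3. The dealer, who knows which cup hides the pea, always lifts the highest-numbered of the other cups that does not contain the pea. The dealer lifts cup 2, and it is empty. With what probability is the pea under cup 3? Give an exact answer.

Condition on the true location of the pea.
If it is under either of cups 1 and 3 (prior 1/3 each): cup 2 is the highest-numbered option available, probability 1; weight (1/3)·1 = 1/3 each.
If it is under cup 2 (prior 1/3): the dealer opened cup 2, so this case is ruled out; weight (1/3)·0 = 0.
The weights sum to 2/3.
So P(the pea under cup 3 | the dealer opened cup 2) = (1/3) / (2/3) = 1/2.

1/2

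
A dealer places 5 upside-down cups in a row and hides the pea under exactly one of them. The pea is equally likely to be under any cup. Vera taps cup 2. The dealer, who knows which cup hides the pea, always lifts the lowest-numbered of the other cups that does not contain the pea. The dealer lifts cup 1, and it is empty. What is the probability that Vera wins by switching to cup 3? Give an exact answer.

1/4

Condition on the true location of the pea.
If it is under cup 1 (prior 1/5): the dealer opened cup 1, so this case is ruled out; weight (1/5)·0 = 0.
If it is under any of cups 2, 3, 4, and 5 (prior 1/5 each): cup 1 is the lowest-numbered option available, probability 1; weight (1/5)·1 = 1/5 each.
The weights sum to 4/5.
So P(the pea under cup 3 | the dealer opened cup 1) = (1/5) / (4/5) = 1/4.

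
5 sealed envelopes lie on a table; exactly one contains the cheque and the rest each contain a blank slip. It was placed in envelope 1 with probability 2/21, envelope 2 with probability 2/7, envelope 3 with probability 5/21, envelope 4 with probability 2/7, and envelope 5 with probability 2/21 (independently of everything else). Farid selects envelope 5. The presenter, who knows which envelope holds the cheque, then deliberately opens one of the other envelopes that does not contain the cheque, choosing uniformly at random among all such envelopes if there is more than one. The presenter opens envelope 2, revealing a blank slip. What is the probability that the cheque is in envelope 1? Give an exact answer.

Condition on the true location of the cheque.
If it is in envelope 1 (prior 2/21): the presenter has 3 equally likely choices, so probability 1/3; weight (2/21)·(1/3) = 2/63.
If it is in envelope 2 (prior 2/7): the presenter opened envelope 2, so this case is ruled out; weight (2/7)·0 = 0.
If it is in envelope 3 (prior 5/21): the presenter has 3 equally likely choices, so probability 1/3; weight (5/21)·(1/3) = 5/63.
If it is in envelope 4 (prior 2/7): the presenter has 3 equally likely choices, so probability 1/3; weight (2/7)·(1/3) = 2/21.
If it is in envelope 5 (prior 2/21): the presenter has 4 equally likely choices, so probability 1/4; weight (2/21)·(1/4) = 1/42.
The weights sum to 29/126.
So P(the cheque in envelope 1 | the presenter opened envelope 2) = (2/63) / (29/126) = 4/29.

4/29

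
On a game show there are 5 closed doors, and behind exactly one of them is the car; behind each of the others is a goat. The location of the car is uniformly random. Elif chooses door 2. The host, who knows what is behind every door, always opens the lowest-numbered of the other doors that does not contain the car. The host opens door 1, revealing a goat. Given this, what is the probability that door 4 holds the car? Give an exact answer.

Apply Bayes' rule, conditioning on where the car actually is.
If it is behind door 1 (prior 1/5): the host opened door 1, so this case is ruled out; weight (1/5)·0 = 0.
If it is behind any of doors 2, 3, 4, and 5 (prior 1/5 each): door 1 is the lowest-numbered option available, probability 1; weight (1/5)·1 = 1/5 each.
The weights sum to 4/5.
So P(the car behind door 4 | the host opened door 1) = (1/5) / (4/5) = 1/4.

1/4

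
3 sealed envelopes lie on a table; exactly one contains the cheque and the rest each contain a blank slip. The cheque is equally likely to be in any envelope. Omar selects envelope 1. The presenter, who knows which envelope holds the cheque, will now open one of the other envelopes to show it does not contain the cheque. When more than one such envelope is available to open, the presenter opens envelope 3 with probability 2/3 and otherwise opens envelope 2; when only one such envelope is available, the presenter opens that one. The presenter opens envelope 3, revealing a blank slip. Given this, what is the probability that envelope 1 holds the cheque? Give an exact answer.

2/5

Condition on the true location of the cheque.
If it is in envelope 1 (prior 1/3): envelope 3 is available, opened with probability 2/3; weight (1/3)·(2/3) = 2/9.
If it is in envelope 2 (prior 1/3): only envelope 3 is available, probability 1; weight (1/3)·1 = 1/3.
If it is in envelope 3 (prior 1/3): the presenter opened envelope 3, so this case is ruled out; weight (1/3)·0 = 0.
The weights sum to 5/9.
So P(the cheque in envelope 1 | the presenter opened envelope 3) = (2/9) / (5/9) = 2/5.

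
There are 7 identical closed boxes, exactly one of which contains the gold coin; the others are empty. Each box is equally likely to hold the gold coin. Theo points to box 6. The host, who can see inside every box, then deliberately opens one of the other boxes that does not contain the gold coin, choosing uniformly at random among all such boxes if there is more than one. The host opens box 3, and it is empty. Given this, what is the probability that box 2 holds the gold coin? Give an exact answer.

Apply Bayes' rule, conditioning on where the gold coin actually is.
If it is in any of boxes 1, 2, 4, 5, and 7 (prior 1/7 each): the host has 5 equally likely choices, so probability 1/5; weight (1/7)·(1/5) = 1/35 each.
If it is in box 3 (prior 1/7): the host opened box 3, so this case is ruled out; weight (1/7)·0 = 0.
If it is in box 6 (prior 1/7): the host has 6 equally likely choices, so probability 1/6; weight (1/7)·(1/6) = 1/42.
The weights sum to 1/6.
So P(the gold coin in box 2 | the host opened box 3) = (1/35) / (1/6) = 6/35.

6/35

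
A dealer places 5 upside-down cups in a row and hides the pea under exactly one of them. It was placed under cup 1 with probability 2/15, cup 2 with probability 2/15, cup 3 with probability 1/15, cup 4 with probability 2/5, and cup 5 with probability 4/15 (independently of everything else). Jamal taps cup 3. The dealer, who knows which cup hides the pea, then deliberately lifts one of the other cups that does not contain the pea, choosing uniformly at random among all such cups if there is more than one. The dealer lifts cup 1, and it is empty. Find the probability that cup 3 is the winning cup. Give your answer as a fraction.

Consider each possible location of the pea in turn.
If it is under cup 1 (prior 2/15): the dealer opened cup 1, so this case is ruled out; weight (2/15)·0 = 0.
If it is under cup 2 (prior 2/15): the dealer has 3 equally likely choices, so probability 1/3; weight (2/15)·(1/3) = 2/45.
If it is under cup 3 (prior 1/15): the dealer has 4 equally likely choices, so probability 1/4; weight (1/15)·(1/4) = 1/60.
If it is under cup 4 (prior 2/5): the dealer has 3 equally likely choices, so probability 1/3; weight (2/5)·(1/3) = 2/15.
If it is under cup 5 (prior 4/15): the dealer has 3 equally likely choices, so probability 1/3; weight (4/15)·(1/3) = 4/45.
The weights sum to 17/60.
So P(the pea under cup 3 | the dealer opened cup 1) = (1/60) / (17/60) = 1/17.

1/17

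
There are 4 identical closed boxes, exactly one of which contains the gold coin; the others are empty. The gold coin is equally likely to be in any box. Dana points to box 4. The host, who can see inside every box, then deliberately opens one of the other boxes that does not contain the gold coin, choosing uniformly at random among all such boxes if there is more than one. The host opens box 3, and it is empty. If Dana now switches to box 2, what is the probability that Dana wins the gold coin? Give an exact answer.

3/8

Apply Bayes' rule, conditioning on where the gold coin actually is.
If it is in either of boxes 1 and 2 (prior 1/4 each): the host has 2 equally likely choices, so probability 1/2; weight (1/4)·(1/2) = 1/8 each.
If it is in box 3 (prior 1/4): the host opened box 3, so this case is ruled out; weight (1/4)·0 = 0.
If it is in box 4 (prior 1/4): the host has 3 equally likely choices, so probability 1/3; weight (1/4)·(1/3) = 1/12.
The weights sum to 1/3.
So P(the gold coin in box 2 | the host opened box 3) = (1/8) / (1/3) = 3/8.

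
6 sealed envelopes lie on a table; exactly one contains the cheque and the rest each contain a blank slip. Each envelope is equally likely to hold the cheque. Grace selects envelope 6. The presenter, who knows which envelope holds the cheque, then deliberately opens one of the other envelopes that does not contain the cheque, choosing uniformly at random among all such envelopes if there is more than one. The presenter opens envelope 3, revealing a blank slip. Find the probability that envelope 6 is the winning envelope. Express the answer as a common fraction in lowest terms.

Condition on the true location of the cheque.
If it is in any of envelopes 1, 2, 4, and 5 (prior 1/6 each): the presenter has 4 equally likely choices, so probability 1/4; weight (1/6)·(1/4) = 1/24 each.
If it is in envelope 3 (prior 1/6): the presenter opened envelope 3, so this case is ruled out; weight (1/6)·0 = 0.
If it is in envelope 6 (prior 1/6): the presenter has 5 equally likely choices, so probability 1/5; weight (1/6)·(1/5) = 1/30.
The weights sum to 1/5.
So P(the cheque in envelope 6 | the presenter opened envelope 3) = (1/30) / (1/5) = 1/6.

1/6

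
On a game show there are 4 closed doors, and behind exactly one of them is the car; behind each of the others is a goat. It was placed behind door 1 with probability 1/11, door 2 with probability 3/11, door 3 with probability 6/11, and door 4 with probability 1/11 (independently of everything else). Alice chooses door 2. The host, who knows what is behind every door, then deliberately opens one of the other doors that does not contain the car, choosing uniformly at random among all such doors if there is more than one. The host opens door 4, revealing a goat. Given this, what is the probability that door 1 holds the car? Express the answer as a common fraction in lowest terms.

Consider each possible location of the car in turn.
If it is behind door 1 (prior 1/11): the host has 2 equally likely choices, so probability 1/2; weight (1/11)·(1/2) = 1/22.
If it is behind door 2 (prior 3/11): the host has 3 equally likely choices, so probability 1/3; weight (3/11)·(1/3) = 1/11.
If it is behind door 3 (prior 6/11): the host has 2 equally likely choices, so probability 1/2; weight (6/11)·(1/2) = 3/11.
If it is behind door 4 (prior 1/11): the host opened door 4, so this case is ruled out; weight (1/11)·0 = 0.
The weights sum to 9/22.
So P(the car behind door 1 | the host opened door 4) = (1/22) / (9/22) = 1/9.

1/9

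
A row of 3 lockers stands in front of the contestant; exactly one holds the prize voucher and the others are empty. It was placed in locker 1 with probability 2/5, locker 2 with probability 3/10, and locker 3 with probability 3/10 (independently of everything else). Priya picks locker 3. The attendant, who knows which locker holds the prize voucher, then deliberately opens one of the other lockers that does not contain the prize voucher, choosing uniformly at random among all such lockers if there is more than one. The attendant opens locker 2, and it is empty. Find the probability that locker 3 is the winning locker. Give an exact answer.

3/11

Consider each possible location of the prize voucher in turn.
If it is in locker 1 (prior 2/5): the attendant has no choice, probability 1; weight (2/5)·1 = 2/5.
If it is in locker 2 (prior 3/10): the attendant opened locker 2, so this case is ruled out; weight (3/10)·0 = 0.
If it is in locker 3 (prior 3/10): the attendant has 2 equally likely choices, so probability 1/2; weight (3/10)·(1/2) = 3/20.
The weights sum to 11/20.
So P(the prize voucher in locker 3 | the attendant opened locker 2) = (3/20) / (11/20) = 3/11.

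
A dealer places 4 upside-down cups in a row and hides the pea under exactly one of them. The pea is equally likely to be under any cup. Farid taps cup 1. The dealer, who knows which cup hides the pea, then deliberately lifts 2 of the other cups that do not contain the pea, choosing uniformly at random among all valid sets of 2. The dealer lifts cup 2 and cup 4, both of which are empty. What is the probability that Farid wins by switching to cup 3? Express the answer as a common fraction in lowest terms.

Consider each possible location of the pea in turn.
If it is under cup 1 (prior 1/4): the dealer has 3 equally likely choices, so probability 1/3; weight (1/4)·(1/3) = 1/12.
If it is under either of cups 2 and 4 (prior 1/4 each): that cup was opened and seen not to hold the prize — ruled out; weight (1/4)·0 = 0 each.
If it is under cup 3 (prior 1/4): the dealer has no choice, probability 1; weight (1/4)·1 = 1/4.
The weights sum to 1/3.
So P(the pea under cup 3 | the dealer opened cup 2 and cup 4) = (1/4) / (1/3) = 3/4.

3/4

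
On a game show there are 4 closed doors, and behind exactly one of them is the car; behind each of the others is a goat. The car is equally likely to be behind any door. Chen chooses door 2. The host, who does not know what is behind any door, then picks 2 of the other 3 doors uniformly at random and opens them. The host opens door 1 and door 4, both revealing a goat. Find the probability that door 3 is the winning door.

1/2

Because the host chose which doors to open without knowing where the car is, the choice is independent of the prize location. Learning that none of the 2 opened doors holds the car simply rules out those 2 locations and leaves the remaining 2 doors still equally likely by symmetry.
So P(the car behind door 3) = 1/2.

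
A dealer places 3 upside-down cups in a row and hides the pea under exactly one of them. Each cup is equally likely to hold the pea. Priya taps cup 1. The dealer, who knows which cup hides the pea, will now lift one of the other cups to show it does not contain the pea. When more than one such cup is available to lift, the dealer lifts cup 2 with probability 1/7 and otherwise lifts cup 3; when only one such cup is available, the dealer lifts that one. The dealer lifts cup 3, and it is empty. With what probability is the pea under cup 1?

Condition on the true location of the pea.
If it is under cup 1 (prior 1/3): cup 2 is available but not opened, probability 6/7; weight (1/3)·(6/7) = 2/7.
If it is under cup 2 (prior 1/3): only cup 3 is available, probability 1; weight (1/3)·1 = 1/3.
If it is under cup 3 (prior 1/3): the dealer opened cup 3, so this case is ruled out; weight (1/3)·0 = 0.
The weights sum to 13/21.
So P(the pea under cup 1 | the dealer opened cup 3) = (2/7) / (13/21) = 6/13.

6/13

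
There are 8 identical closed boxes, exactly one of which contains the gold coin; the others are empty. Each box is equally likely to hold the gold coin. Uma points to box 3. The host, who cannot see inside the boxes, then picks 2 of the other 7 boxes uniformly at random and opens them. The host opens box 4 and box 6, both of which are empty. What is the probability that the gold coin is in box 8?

Consider each possible location of the gold coin in turn.
If it is in any of boxes 1, 2, 3, 5, 7, and 8 (prior 1/8 each): the host picks exactly this set with probability 1/21 regardless, and none is the prize; weight (1/8)·(1/21) = 1/168 each.
If it is in either of boxes 4 and 6 (prior 1/8 each): that box was opened and seen not to hold the prize — ruled out; weight (1/8)·0 = 0 each.
The weights sum to 1/28.
So P(the gold coin in box 8 | the host opened box 4 and box 6) = (1/168) / (1/28) = 1/6.

1/6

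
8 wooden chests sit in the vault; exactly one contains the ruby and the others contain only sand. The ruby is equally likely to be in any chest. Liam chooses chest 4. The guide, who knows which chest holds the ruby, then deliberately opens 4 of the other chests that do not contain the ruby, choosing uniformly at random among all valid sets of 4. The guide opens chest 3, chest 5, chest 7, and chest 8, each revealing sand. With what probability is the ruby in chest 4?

Apply Bayes' rule, conditioning on where the ruby actually is.
If it is in any of chests 1, 2, and 6 (prior 1/8 each): the guide has 15 equally likely choices, so probability 1/15; weight (1/8)·(1/15) = 1/120 each.
If it is in any of chests 3, 5, 7, and 8 (prior 1/8 each): that chest was opened and seen not to hold the prize — ruled out; weight (1/8)·0 = 0 each.
If it is in chest 4 (prior 1/8): the guide has 35 equally likely choices, so probability 1/35; weight (1/8)·(1/35) = 1/280.
The weights sum to 1/35.
So P(the ruby in chest 4 | the guide opened chest 3, chest 5, chest 7, and chest 8) = (1/280) / (1/35) = 1/8.

1/8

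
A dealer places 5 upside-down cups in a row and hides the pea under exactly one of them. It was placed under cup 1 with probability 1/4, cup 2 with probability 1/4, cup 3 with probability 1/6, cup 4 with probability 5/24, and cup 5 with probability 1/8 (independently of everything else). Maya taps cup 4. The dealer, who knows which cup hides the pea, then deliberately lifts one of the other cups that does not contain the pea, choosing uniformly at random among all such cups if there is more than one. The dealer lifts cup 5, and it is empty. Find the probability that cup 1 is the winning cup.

24/79

Apply Bayes' rule, conditioning on where the pea actually is.
If it is under either of cups 1 and 2 (prior 1/4 each): the dealer has 3 equally likely choices, so probability 1/3; weight (1/4)·(1/3) = 1/12 each.
If it is under cup 3 (prior 1/6): the dealer has 3 equally likely choices, so probability 1/3; weight (1/6)·(1/3) = 1/18.
If it is under cup 4 (prior 5/24): the dealer has 4 equally likely choices, so probability 1/4; weight (5/24)·(1/4) = 5/96.
If it is under cup 5 (prior 1/8): the dealer opened cup 5, so this case is ruled out; weight (1/8)·0 = 0.
The weights sum to 79/288.
So P(the pea under cup 1 | the dealer opened cup 5) = (1/12) / (79/288) = 24/79.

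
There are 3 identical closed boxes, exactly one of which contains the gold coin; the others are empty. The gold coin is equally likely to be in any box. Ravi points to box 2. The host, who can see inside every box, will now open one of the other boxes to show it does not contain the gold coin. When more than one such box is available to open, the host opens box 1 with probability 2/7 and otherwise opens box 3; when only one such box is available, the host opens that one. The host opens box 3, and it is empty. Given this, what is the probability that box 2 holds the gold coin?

5/12

Apply Bayes' rule, conditioning on where the gold coin actually is.
If it is in box 1 (prior 1/3): only box 3 is available, probability 1; weight (1/3)·1 = 1/3.
If it is in box 2 (prior 1/3): box 1 is available but not opened, probability 5/7; weight (1/3)·(5/7) = 5/21.
If it is in box 3 (prior 1/3): the host opened box 3, so this case is ruled out; weight (1/3)·0 = 0.
The weights sum to 4/7.
So P(the gold coin in box 2 | the host opened box 3) = (5/21) / (4/7) = 5/12.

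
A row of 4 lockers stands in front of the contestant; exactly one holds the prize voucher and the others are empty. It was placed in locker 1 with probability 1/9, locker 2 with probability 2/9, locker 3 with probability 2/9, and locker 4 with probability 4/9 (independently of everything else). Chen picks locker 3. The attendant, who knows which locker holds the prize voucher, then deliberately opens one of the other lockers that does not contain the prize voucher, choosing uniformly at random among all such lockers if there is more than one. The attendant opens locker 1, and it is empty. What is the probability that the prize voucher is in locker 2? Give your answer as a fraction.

3/11

Consider each possible location of the prize voucher in turn.
If it is in locker 1 (prior 1/9): the attendant opened locker 1, so this case is ruled out; weight (1/9)·0 = 0.
If it is in locker 2 (prior 2/9): the attendant has 2 equally likely choices, so probability 1/2; weight (2/9)·(1/2) = 1/9.
If it is in locker 3 (prior 2/9): the attendant has 3 equally likely choices, so probability 1/3; weight (2/9)·(1/3) = 2/27.
If it is in locker 4 (prior 4/9): the attendant has 2 equally likely choices, so probability 1/2; weight (4/9)·(1/2) = 2/9.
The weights sum to 11/27.
So P(the prize voucher in locker 2 | the attendant opened locker 1) = (1/9) / (11/27) = 3/11.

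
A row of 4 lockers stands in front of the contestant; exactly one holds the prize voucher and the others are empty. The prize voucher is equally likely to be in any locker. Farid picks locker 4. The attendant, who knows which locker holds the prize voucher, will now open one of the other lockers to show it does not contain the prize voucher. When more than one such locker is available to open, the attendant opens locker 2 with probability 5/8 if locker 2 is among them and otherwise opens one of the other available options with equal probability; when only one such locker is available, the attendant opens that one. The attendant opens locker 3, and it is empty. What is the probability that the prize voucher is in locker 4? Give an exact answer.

3/17

Condition on the true location of the prize voucher.
If it is in locker 1 (prior 1/4): locker 2 is available but not opened, probability 3/8; weight (1/4)·(3/8) = 3/32.
If it is in locker 2 (prior 1/4): locker 2 holds the prize so is unavailable; the attendant chooses uniformly among the 2 others, probability 1/2; weight (1/4)·(1/2) = 1/8.
If it is in locker 3 (prior 1/4): the attendant opened locker 3, so this case is ruled out; weight (1/4)·0 = 0.
If it is in locker 4 (prior 1/4): locker 2 is available but not opened; locker 3 gets probability (1 − 5/8)/2 = 3/16; weight (1/4)·(3/16) = 3/64.
The weights sum to 17/64.
So P(the prize voucher in locker 4 | the attendant opened locker 3) = (3/64) / (17/64) = 3/17.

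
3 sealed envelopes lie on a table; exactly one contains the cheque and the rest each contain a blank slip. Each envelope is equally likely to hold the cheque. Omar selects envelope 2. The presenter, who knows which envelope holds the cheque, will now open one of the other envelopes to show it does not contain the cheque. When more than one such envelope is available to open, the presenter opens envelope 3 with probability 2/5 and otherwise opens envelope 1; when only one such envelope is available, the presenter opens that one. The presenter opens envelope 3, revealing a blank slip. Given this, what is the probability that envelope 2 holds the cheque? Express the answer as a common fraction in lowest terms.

Consider each possible location of the cheque in turn.
If it is in envelope 1 (prior 1/3): only envelope 3 is available, probability 1; weight (1/3)·1 = 1/3.
If it is in envelope 2 (prior 1/3): envelope 3 is available, opened with probability 2/5; weight (1/3)·(2/5) = 2/15.
If it is in envelope 3 (prior 1/3): the presenter opened envelope 3, so this case is ruled out; weight (1/3)·0 = 0.
The weights sum to 7/15.
So P(the cheque in envelope 2 | the presenter opened envelope 3) = (2/15) / (7/15) = 2/7.

2/7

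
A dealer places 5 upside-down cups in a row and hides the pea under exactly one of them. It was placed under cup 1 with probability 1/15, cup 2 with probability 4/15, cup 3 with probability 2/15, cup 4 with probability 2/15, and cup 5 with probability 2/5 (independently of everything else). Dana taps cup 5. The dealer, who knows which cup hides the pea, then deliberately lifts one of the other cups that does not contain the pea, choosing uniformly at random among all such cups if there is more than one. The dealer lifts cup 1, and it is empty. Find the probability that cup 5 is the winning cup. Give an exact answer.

Apply Bayes' rule, conditioning on where the pea actually is.
If it is under cup 1 (prior 1/15): the dealer opened cup 1, so this case is ruled out; weight (1/15)·0 = 0.
If it is under cup 2 (prior 4/15): the dealer has 3 equally likely choices, so probability 1/3; weight (4/15)·(1/3) = 4/45.
If it is under either of cups 3 and 4 (prior 2/15 each): the dealer has 3 equally likely choices, so probability 1/3; weight (2/15)·(1/3) = 2/45 each.
If it is under cup 5 (prior 2/5): the dealer has 4 equally likely choices, so probability 1/4; weight (2/5)·(1/4) = 1/10.
The weights sum to 5/18.
So P(the pea under cup 5 | the dealer opened cup 1) = (1/10) / (5/18) = 9/25.

9/25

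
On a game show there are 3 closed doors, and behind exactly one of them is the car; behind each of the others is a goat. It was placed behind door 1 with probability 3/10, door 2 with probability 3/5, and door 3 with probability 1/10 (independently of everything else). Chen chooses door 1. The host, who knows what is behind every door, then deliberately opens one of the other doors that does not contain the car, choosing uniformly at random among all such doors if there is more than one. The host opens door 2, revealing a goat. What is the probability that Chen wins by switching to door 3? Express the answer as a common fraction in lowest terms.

Consider each possible location of the car in turn.
If it is behind door 1 (prior 3/10): the host has 2 equally likely choices, so probability 1/2; weight (3/10)·(1/2) = 3/20.
If it is behind door 2 (prior 3/5): the host opened door 2, so this case is ruled out; weight (3/5)·0 = 0.
If it is behind door 3 (prior 1/10): the host has no choice, probability 1; weight (1/10)·1 = 1/10.
The weights sum to 1/4.
So P(the car behind door 3 | the host opened door 2) = (1/10) / (1/4) = 2/5.

2/5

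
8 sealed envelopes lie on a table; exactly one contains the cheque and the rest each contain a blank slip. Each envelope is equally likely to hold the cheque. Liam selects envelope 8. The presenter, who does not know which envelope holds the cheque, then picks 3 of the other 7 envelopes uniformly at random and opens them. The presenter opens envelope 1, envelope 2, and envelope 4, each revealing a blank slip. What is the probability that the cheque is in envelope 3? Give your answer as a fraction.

1/5

Because the presenter chose which envelopes to open without knowing where the cheque is, the choice is independent of the prize location. Learning that none of the 3 opened envelopes holds the cheque simply rules out those 3 locations and leaves the remaining 5 envelopes still equally likely by symmetry.
So P(the cheque in envelope 3) = 1/5.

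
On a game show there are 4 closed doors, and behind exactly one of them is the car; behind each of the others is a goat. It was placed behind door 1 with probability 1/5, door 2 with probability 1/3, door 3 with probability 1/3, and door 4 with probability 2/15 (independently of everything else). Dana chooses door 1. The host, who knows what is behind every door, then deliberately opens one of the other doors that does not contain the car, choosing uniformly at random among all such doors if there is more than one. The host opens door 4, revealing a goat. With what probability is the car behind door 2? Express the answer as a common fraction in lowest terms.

Condition on the true location of the car.
If it is behind door 1 (prior 1/5): the host has 3 equally likely choices, so probability 1/3; weight (1/5)·(1/3) = 1/15.
If it is behind either of doors 2 and 3 (prior 1/3 each): the host has 2 equally likely choices, so probability 1/2; weight (1/3)·(1/2) = 1/6 each.
If it is behind door 4 (prior 2/15): the host opened door 4, so this case is ruled out; weight (2/15)·0 = 0.
The weights sum to 2/5.
So P(the car behind door 2 | the host opened door 4) = (1/6) / (2/5) = 5/12.

5/12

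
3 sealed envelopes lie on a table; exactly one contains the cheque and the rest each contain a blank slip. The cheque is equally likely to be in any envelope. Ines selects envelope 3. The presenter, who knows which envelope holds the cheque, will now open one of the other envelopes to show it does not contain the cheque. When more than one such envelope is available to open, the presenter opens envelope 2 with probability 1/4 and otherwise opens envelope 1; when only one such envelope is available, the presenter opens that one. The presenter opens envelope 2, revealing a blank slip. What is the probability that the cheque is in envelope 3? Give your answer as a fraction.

Consider each possible location of the cheque in turn.
If it is in envelope 1 (prior 1/3): only envelope 2 is available, probability 1; weight (1/3)·1 = 1/3.
If it is in envelope 2 (prior 1/3): the presenter opened envelope 2, so this case is ruled out; weight (1/3)·0 = 0.
If it is in envelope 3 (prior 1/3): envelope 2 is available, opened with probability 1/4; weight (1/3)·(1/4) = 1/12.
The weights sum to 5/12.
So P(the cheque in envelope 3 | the presenter opened envelope 2) = (1/12) / (5/12) = 1/5.

1/5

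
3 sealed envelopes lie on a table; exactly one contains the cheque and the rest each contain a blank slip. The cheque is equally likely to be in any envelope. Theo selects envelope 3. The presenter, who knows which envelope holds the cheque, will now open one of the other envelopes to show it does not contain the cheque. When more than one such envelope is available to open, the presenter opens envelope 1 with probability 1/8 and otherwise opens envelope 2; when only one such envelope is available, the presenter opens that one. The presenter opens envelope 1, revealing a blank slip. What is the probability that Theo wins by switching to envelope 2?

Apply Bayes' rule, conditioning on where the cheque actually is.
If it is in envelope 1 (prior 1/3): the presenter opened envelope 1, so this case is ruled out; weight (1/3)·0 = 0.
If it is in envelope 2 (prior 1/3): only envelope 1 is available, probability 1; weight (1/3)·1 = 1/3.
If it is in envelope 3 (prior 1/3): envelope 1 is available, opened with probability 1/8; weight (1/3)·(1/8) = 1/24.
The weights sum to 3/8.
So P(the cheque in envelope 2 | the presenter opened envelope 1) = (1/3) / (3/8) = 8/9.

8/9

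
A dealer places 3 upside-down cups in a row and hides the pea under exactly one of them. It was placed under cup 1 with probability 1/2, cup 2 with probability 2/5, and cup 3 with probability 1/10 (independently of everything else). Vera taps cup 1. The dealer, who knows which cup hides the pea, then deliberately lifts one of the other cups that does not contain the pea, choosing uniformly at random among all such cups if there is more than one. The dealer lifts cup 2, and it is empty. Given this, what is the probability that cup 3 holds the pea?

2/7

Condition on the true location of the pea.
If it is under cup 1 (prior 1/2): the dealer has 2 equally likely choices, so probability 1/2; weight (1/2)·(1/2) = 1/4.
If it is under cup 2 (prior 2/5): the dealer opened cup 2, so this case is ruled out; weight (2/5)·0 = 0.
If it is under cup 3 (prior 1/10): the dealer has no choice, probability 1; weight (1/10)·1 = 1/10.
The weights sum to 7/20.
So P(the pea under cup 3 | the dealer opened cup 2) = (1/10) / (7/20) = 2/7.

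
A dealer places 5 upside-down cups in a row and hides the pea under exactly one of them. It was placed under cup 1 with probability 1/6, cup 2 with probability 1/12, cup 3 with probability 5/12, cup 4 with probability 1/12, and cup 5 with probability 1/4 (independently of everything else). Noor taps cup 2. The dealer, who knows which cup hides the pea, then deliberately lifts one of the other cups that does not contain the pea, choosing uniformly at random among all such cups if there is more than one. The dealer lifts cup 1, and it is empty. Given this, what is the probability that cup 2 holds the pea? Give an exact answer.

1/13

Condition on the true location of the pea.
If it is under cup 1 (prior 1/6): the dealer opened cup 1, so this case is ruled out; weight (1/6)·0 = 0.
If it is under cup 2 (prior 1/12): the dealer has 4 equally likely choices, so probability 1/4; weight (1/12)·(1/4) = 1/48.
If it is under cup 3 (prior 5/12): the dealer has 3 equally likely choices, so probability 1/3; weight (5/12)·(1/3) = 5/36.
If it is under cup 4 (prior 1/12): the dealer has 3 equally likely choices, so probability 1/3; weight (1/12)·(1/3) = 1/36.
If it is under cup 5 (prior 1/4): the dealer has 3 equally likely choices, so probability 1/3; weight (1/4)·(1/3) = 1/12.
The weights sum to 13/48.
So P(the pea under cup 2 | the dealer opened cup 1) = (1/48) / (13/48) = 1/13.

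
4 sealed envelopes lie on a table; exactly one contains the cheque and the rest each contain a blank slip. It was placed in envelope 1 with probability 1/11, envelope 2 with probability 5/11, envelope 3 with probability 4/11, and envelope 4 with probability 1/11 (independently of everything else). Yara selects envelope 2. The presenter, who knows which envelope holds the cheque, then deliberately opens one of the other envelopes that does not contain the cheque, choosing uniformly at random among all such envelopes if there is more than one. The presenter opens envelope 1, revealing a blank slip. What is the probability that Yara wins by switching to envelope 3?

Consider each possible location of the cheque in turn.
If it is in envelope 1 (prior 1/11): the presenter opened envelope 1, so this case is ruled out; weight (1/11)·0 = 0.
If it is in envelope 2 (prior 5/11): the presenter has 3 equally likely choices, so probability 1/3; weight (5/11)·(1/3) = 5/33.
If it is in envelope 3 (prior 4/11): the presenter has 2 equally likely choices, so probability 1/2; weight (4/11)·(1/2) = 2/11.
If it is in envelope 4 (prior 1/11): the presenter has 2 equally likely choices, so probability 1/2; weight (1/11)·(1/2) = 1/22.
The weights sum to 25/66.
So P(the cheque in envelope 3 | the presenter opened envelope 1) = (2/11) / (25/66) = 12/25.

12/25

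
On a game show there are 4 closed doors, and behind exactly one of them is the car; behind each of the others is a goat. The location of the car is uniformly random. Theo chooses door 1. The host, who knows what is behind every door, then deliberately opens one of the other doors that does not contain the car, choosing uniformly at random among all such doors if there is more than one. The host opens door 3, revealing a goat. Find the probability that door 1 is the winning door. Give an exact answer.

Apply Bayes' rule, conditioning on where the car actually is.
If it is behind door 1 (prior 1/4): the host has 3 equally likely choices, so probability 1/3; weight (1/4)·(1/3) = 1/12.
If it is behind either of doors 2 and 4 (prior 1/4 each): the host has 2 equally likely choices, so probability 1/2; weight (1/4)·(1/2) = 1/8 each.
If it is behind door 3 (prior 1/4): the host opened door 3, so this case is ruled out; weight (1/4)·0 = 0.
The weights sum to 1/3.
So P(the car behind door 1 | the host opened door 3) = (1/12) / (1/3) = 1/4.

1/4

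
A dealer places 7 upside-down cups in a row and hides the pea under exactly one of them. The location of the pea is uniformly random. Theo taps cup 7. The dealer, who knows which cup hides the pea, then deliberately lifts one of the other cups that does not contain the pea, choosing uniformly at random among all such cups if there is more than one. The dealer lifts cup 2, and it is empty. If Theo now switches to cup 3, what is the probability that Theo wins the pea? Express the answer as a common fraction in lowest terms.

Consider each possible location of the pea in turn.
If it is under any of cups 1, 3, 4, 5, and 6 (prior 1/7 each): the dealer has 5 equally likely choices, so probability 1/5; weight (1/7)·(1/5) = 1/35 each.
If it is under cup 2 (prior 1/7): the dealer opened cup 2, so this case is ruled out; weight (1/7)·0 = 0.
If it is under cup 7 (prior 1/7): the dealer has 6 equally likely choices, so probability 1/6; weight (1/7)·(1/6) = 1/42.
The weights sum to 1/6.
So P(the pea under cup 3 | the dealer opened cup 2) = (1/35) / (1/6) = 6/35.

6/35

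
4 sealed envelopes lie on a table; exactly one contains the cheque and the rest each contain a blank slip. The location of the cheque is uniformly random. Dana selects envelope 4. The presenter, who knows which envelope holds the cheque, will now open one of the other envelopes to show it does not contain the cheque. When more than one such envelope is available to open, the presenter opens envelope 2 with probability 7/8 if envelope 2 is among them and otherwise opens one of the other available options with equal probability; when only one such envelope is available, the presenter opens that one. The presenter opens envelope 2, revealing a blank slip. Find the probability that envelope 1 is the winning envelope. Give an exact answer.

Apply Bayes' rule, conditioning on where the cheque actually is.
If it is in any of envelopes 1, 3, and 4 (prior 1/4 each): envelope 2 is available, opened with probability 7/8; weight (1/4)·(7/8) = 7/32 each.
If it is in envelope 2 (prior 1/4): the presenter opened envelope 2, so this case is ruled out; weight (1/4)·0 = 0.
The weights sum to 21/32.
So P(the cheque in envelope 1 | the presenter opened envelope 2) = (7/32) / (21/32) = 1/3.

1/3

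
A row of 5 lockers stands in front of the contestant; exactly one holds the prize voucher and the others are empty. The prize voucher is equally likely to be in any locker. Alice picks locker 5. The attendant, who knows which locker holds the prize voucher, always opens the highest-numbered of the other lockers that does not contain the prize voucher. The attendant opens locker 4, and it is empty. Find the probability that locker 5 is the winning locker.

Consider each possible location of the prize voucher in turn.
If it is in any of lockers 1, 2, 3, and 5 (prior 1/5 each): locker 4 is the highest-numbered option available, probability 1; weight (1/5)·1 = 1/5 each.
If it is in locker 4 (prior 1/5): the attendant opened locker 4, so this case is ruled out; weight (1/5)·0 = 0.
The weights sum to 4/5.
So P(the prize voucher in locker 5 | the attendant opened locker 4) = (1/5) / (4/5) = 1/4.

1/4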